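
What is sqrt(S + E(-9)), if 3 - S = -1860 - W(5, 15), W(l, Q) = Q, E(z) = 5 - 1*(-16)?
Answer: 3*sqrt(211) ≈ 43.578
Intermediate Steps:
E(z) = 21 (E(z) = 5 + 16 = 21)
S = 1878 (S = 3 - (-1860 - 1*15) = 3 - (-1860 - 15) = 3 - 1*(-1875) = 3 + 1875 = 1878)
sqrt(S + E(-9)) = sqrt(1878 + 21) = sqrt(1899) = 3*sqrt(211)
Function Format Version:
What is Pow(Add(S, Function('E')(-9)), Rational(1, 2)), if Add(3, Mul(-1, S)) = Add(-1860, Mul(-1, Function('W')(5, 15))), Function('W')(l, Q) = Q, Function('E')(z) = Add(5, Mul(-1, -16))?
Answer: Mul(3, Pow(211, Rational(1, 2))) ≈ 43.578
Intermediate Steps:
Function('E')(z) = 21 (Function('E')(z) = Add(5, 16) = 21)
S = 1878 (S = Add(3, Mul(-1, Add(-1860, Mul(-1, 15)))) = Add(3, Mul(-1, Add(-1860, -15))) = Add(3, Mul(-1, -1875)) = Add(3, 1875) = 1878)
Pow(Add(S, Function('E')(-9)), Rational(1, 2)) = Pow(Add(1878, 21), Rational(1, 2)) = Pow(1899, Rational(1, 2)) = Mul(3, Pow(211, Rational(1, 2)))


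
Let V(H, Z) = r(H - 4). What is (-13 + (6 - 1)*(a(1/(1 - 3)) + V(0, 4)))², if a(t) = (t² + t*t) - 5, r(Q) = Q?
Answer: 12321/4 ≈ 3080.3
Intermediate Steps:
V(H, Z) = -4 + H (V(H, Z) = H - 4 = -4 + H)
a(t) = -5 + 2*t² (a(t) = (t² + t²) - 5 = 2*t² - 5 = -5 + 2*t²)
(-13 + (6 - 1)*(a(1/(1 - 3)) + V(0, 4)))² = (-13 + (6 - 1)*((-5 + 2*(1/(1 - 3))²) + (-4 + 0)))² = (-13 + 5*((-5 + 2*(1/(-2))²) - 4))² = (-13 + 5*((-5 + 2*(-½)²) - 4))² = (-13 + 5*((-5 + 2*(¼)) - 4))² = (-13 + 5*((-5 + ½) - 4))² = (-13 + 5*(-9/2 - 4))² = (-13 + 5*(-17/2))² = (-13 - 85/2)² = (-111/2)² = 12321/4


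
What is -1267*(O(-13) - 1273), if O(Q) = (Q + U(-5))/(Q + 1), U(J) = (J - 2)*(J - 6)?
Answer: 4858945/3 ≈ 1.6196e+6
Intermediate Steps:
U(J) = (-6 + J)*(-2 + J) (U(J) = (-2 + J)*(-6 + J) = (-6 + J)*(-2 + J))
O(Q) = (77 + Q)/(1 + Q) (O(Q) = (Q + (12 + (-5)**2 - 8*(-5)))/(Q + 1) = (Q + (12 + 25 + 40))/(1 + Q) = (Q + 77)/(1 + Q) = (77 + Q)/(1 + Q))
-1267*(O(-13) - 1273) = -1267*((77 - 13)/(1 - 13) - 1273) = -1267*(64/(-12) - 1273) = -1267*(-1/12*64 - 1273) = -1267*(-16/3 - 1273) = -1267*(-3835/3) = 4858945/3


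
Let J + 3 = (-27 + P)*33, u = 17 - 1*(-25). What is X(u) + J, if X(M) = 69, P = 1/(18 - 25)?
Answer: -5808/7 ≈ -829.71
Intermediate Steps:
P = -⅐ (P = 1/(-7) = -⅐ ≈ -0.14286)
u = 42 (u = 17 + 25 = 42)
J = -6291/7 (J = -3 + (-27 - ⅐)*33 = -3 - 190/7*33 = -3 - 6270/7 = -6291/7 ≈ -898.71)
X(u) + J = 69 - 6291/7 = -5808/7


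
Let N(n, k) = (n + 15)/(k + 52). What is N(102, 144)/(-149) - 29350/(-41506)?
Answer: 426140599/606070612 ≈ 0.70312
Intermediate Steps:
N(n, k) = (15 + n)/(52 + k)
N(102, 144)/(-149) - 29350/(-41506) = ((15 + 102)/(52 + 144))/(-149) - 29350/(-41506) = (117/196)*(-1/149) - 29350*(-1/41506) = ((1/196)*117)*(-1/149) + 14675/20753 = (117/196)*(-1/149) + 14675/20753 = -117/29204 + 14675/20753 = 426140599/606070612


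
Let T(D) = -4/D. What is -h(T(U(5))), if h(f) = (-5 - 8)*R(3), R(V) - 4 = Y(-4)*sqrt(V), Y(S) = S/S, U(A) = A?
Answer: 52 + 13*sqrt(3) ≈ 74.517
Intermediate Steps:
Y(S) = 1
R(V) = 4 + sqrt(V) (R(V) = 4 + 1*sqrt(V) = 4 + sqrt(V))
h(f) = -52 - 13*sqrt(3) (h(f) = (-5 - 8)*(4 + sqrt(3)) = -13*(4 + sqrt(3)) = -52 - 13*sqrt(3))
-h(T(U(5))) = -(-52 - 13*sqrt(3)) = 52 + 13*sqrt(3)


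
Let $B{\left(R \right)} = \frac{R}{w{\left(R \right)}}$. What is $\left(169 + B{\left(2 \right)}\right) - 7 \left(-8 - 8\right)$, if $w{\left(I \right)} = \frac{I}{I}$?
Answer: $283$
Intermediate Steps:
$w{\left(I \right)} = 1$
$B{\left(R \right)} = R$ ($B{\left(R \right)} = \frac{R}{1} = R 1 = R$)
$\left(169 + B{\left(2 \right)}\right) - 7 \left(-8 - 8\right) = \left(169 + 2\right) - 7 \left(-8 - 8\right) = 171 - -112 = 171 + 112 = 283$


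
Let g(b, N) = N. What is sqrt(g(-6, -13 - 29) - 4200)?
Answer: I*sqrt(4242) ≈ 65.131*I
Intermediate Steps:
sqrt(g(-6, -13 - 29) - 4200) = sqrt((-13 - 29) - 4200) = sqrt(-42 - 4200) = sqrt(-4242) = I*sqrt(4242)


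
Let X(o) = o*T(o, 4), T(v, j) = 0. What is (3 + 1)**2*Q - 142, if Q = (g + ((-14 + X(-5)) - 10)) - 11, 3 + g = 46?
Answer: -14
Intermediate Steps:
g = 43 (g = -3 + 46 = 43)
X(o) = 0 (X(o) = o*0 = 0)
Q = 8 (Q = (43 + ((-14 + 0) - 10)) - 11 = (43 + (-14 - 10)) - 11 = (43 - 24) - 11 = 19 - 11 = 8)
(3 + 1)**2*Q - 142 = (3 + 1)**2*8 - 142 = 4**2*8 - 142 = 16*8 - 142 = 128 - 142 = -14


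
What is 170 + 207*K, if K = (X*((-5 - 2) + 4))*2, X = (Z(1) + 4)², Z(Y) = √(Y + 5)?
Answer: -27154 - 9936*√6 ≈ -51492.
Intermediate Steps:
Z(Y) = √(5 + Y)
X = (4 + √6)² (X = (√(5 + 1) + 4)² = (√6 + 4)² = (4 + √6)² ≈ 41.596)
K = -6*(4 + √6)² (K = ((4 + √6)²*((-5 - 2) + 4))*2 = ((4 + √6)²*(-7 + 4))*2 = ((4 + √6)²*(-3))*2 = -3*(4 + √6)²*2 = -6*(4 + √6)² ≈ -249.58)
170 + 207*K = 170 + 207*(-132 - 48*√6) = 170 + (-27324 - 9936*√6) = -27154 - 9936*√6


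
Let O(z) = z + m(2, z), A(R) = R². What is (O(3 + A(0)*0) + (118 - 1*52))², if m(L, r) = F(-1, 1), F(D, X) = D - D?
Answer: 4761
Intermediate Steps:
F(D, X) = 0
m(L, r) = 0
O(z) = z (O(z) = z + 0 = z)
(O(3 + A(0)*0) + (118 - 1*52))² = ((3 + 0²*0) + (118 - 1*52))² = ((3 + 0*0) + (118 - 52))² = ((3 + 0) + 66)² = (3 + 66)² = 69² = 4761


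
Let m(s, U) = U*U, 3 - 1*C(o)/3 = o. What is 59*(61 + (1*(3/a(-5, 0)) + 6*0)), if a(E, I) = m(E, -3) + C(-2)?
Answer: 28851/8 ≈ 3606.4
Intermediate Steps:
C(o) = 9 - 3*o
m(s, U) = U²
a(E, I) = 24 (a(E, I) = (-3)² + (9 - 3*(-2)) = 9 + (9 + 6) = 9 + 15 = 24)
59*(61 + (1*(3/a(-5, 0)) + 6*0)) = 59*(61 + (1*(3/24) + 6*0)) = 59*(61 + (1*(3*(1/24)) + 0)) = 59*(61 + (1*(⅛) + 0)) = 59*(61 + (⅛ + 0)) = 59*(61 + ⅛) = 59*(489/8) = 28851/8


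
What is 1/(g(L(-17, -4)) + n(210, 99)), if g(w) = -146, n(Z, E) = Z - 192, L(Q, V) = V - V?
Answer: -1/128 ≈ -0.0078125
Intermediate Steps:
L(Q, V) = 0
n(Z, E) = -192 + Z
1/(g(L(-17, -4)) + n(210, 99)) = 1/(-146 + (-192 + 210)) = 1/(-146 + 18) = 1/(-128) = -1/128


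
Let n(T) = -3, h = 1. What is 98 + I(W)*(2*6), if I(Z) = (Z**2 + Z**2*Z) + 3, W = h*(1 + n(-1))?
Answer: 86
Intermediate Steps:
W = -2 (W = 1*(1 - 3) = 1*(-2) = -2)
I(Z) = 3 + Z**2 + Z**3 (I(Z) = (Z**2 + Z**3) + 3 = 3 + Z**2 + Z**3)
98 + I(W)*(2*6) = 98 + (3 + (-2)**2 + (-2)**3)*(2*6) = 98 + (3 + 4 - 8)*12 = 98 - 1*12 = 98 - 12 = 86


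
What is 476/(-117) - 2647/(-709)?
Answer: -27785/82953 ≈ -0.33495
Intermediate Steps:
476/(-117) - 2647/(-709) = 476*(-1/117) - 2647*(-1/709) = -476/117 + 2647/709 = -27785/82953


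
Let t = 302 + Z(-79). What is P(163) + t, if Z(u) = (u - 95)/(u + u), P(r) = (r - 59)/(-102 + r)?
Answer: 1468861/4819 ≈ 304.81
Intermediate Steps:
P(r) = (-59 + r)/(-102 + r)
Z(u) = (-95 + u)/(2*u) (Z(u) = (-95 + u)/((2*u)) = (-95 + u)*(1/(2*u)) = (-95 + u)/(2*u))
t = 23945/79 (t = 302 + (½)*(-95 - 79)/(-79) = 302 + (½)*(-1/79)*(-174) = 302 + 87/79 = 23945/79 ≈ 303.10)
P(163) + t = (-59 + 163)/(-102 + 163) + 23945/79 = 104/61 + 23945/79 = 1468861/4819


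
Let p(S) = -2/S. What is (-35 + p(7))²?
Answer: 61009/49 ≈ 1245.1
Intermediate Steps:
(-35 + p(7))² = (-35 - 2/7)² = (-247/7)² = 61009/49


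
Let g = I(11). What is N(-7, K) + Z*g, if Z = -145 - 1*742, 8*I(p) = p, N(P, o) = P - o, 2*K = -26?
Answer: -9709/8 ≈ -1213.6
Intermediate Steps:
K = -13 (K = (½)*(-26) = -13)
I(p) = p/8
g = 11/8 (g = (⅛)*11 = 11/8 ≈ 1.3750)
Z = -887 (Z = -145 - 742 = -887)
N(-7, K) + Z*g = (-7 - 1*(-13)) - 887*11/8 = (-7 + 13) - 9757/8 = 6 - 9757/8 = -9709/8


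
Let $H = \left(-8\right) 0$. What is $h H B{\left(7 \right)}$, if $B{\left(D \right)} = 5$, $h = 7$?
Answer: $0$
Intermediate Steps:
$H = 0$
$h H B{\left(7 \right)} = 7 \cdot 0 \cdot 5 = 0 \cdot 5 = 0$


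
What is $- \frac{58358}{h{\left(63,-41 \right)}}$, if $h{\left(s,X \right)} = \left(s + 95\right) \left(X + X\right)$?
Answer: $\frac{29179}{6478} \approx 4.5043$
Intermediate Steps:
$h{\left(s,X \right)} = 2 X \left(95 + s\right)$ ($h{\left(s,X \right)} = \left(95 + s\right) 2 X = 2 X \left(95 + s\right)$)
$- \frac{58358}{h{\left(63,-41 \right)}} = - \frac{58358}{2 \left(-41\right) \left(95 + 63\right)} = - \frac{58358}{2 \left(-41\right) 158} = - \frac{58358}{-12956} = \left(-58358\right) \left(- \frac{1}{12956}\right) = \frac{29179}{6478}$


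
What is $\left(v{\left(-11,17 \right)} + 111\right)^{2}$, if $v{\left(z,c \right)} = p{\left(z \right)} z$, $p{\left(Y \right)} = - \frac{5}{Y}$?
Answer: $11236$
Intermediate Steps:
$v{\left(z,c \right)} = -5$ ($v{\left(z,c \right)} = - \frac{5}{z} z = -5$)
$\left(v{\left(-11,17 \right)} + 111\right)^{2} = \left(-5 + 111\right)^{2} = 106^{2} = 11236$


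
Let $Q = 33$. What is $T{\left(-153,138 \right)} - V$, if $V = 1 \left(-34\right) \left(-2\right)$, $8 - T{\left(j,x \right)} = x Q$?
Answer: $-4614$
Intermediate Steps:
$T{\left(j,x \right)} = 8 - 33 x$ ($T{\left(j,x \right)} = 8 - x 33 = 8 - 33 x$)
$V = 68$ ($V = \left(-34\right) \left(-2\right) = 68$)
$T{\left(-153,138 \right)} - V = \left(8 - 4554\right) - 68 = -4546 - 68 = -4614$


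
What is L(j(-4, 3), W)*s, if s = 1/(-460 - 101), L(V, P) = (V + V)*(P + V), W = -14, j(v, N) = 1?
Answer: 26/561 ≈ 0.046346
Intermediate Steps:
L(V, P) = 2*V*(P + V) (L(V, P) = (2*V)*(P + V) = 2*V*(P + V))
s = -1/561 (s = 1/(-561) = -1/561 ≈ -0.0017825)
L(j(-4, 3), W)*s = (2*1*(-14 + 1))*(-1/561) = (2*1*(-13))*(-1/561) = -26*(-1/561) = 26/561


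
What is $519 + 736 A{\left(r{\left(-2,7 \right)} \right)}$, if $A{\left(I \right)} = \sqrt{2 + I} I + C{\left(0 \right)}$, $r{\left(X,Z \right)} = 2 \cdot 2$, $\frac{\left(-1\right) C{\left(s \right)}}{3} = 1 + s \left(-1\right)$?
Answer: $-1689 + 2944 \sqrt{6} \approx 5522.3$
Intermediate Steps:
$C{\left(s \right)} = -3 + 3 s$ ($C{\left(s \right)} = - 3 \left(1 + s \left(-1\right)\right) = - 3 \left(1 - s\right) = -3 + 3 s$)
$r{\left(X,Z \right)} = 4$
$A{\left(I \right)} = -3 + I \sqrt{2 + I}$ ($A{\left(I \right)} = \sqrt{2 + I} I + \left(-3 + 3 \cdot 0\right) = I \sqrt{2 + I} + \left(-3 + 0\right) = I \sqrt{2 + I} - 3 = -3 + I \sqrt{2 + I}$)
$519 + 736 A{\left(r{\left(-2,7 \right)} \right)} = 519 + 736 \left(-3 + 4 \sqrt{2 + 4}\right) = 519 + 736 \left(-3 + 4 \sqrt{6}\right) = 519 - \left(2208 - 2944 \sqrt{6}\right) = -1689 + 2944 \sqrt{6}$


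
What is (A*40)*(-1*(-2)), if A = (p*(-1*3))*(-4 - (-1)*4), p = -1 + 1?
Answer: 0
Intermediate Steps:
p = 0
A = 0 (A = (0*(-1*3))*(-4 - (-1)*4) = (0*(-3))*(-4 - 1*(-4)) = 0*(-4 + 4) = 0*0 = 0)
(A*40)*(-1*(-2)) = (0*40)*(-1*(-2)) = 0*2 = 0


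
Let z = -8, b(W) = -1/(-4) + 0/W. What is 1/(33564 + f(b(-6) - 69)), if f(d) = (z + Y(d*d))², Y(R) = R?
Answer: 256/5708389393 ≈ 4.4846e-8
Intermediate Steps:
b(W) = ¼ (b(W) = -1*(-¼) + 0 = ¼ + 0 = ¼)
f(d) = (-8 + d²)² (f(d) = (-8 + d*d)² = (-8 + d²)²)
1/(33564 + f(b(-6) - 69)) = 1/(33564 + (-8 + (¼ - 69)²)²) = 1/(33564 + (-8 + (-275/4)²)²) = 1/(33564 + (-8 + 75625/16)²) = 1/(33564 + (75497/16)²) = 1/(33564 + 5699797009/256) = 1/(5708389393/256) = 256/5708389393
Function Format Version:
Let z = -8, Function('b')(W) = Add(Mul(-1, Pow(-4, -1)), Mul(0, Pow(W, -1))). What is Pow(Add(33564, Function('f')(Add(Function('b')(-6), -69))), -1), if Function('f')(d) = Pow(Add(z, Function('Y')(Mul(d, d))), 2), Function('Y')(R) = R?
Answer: Rational(256, 5708389393) ≈ 4.4846e-8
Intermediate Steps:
Function('b')(W) = Rational(1, 4) (Function('b')(W) = Add(Mul(-1, Rational(-1, 4)), 0) = Add(Rational(1, 4), 0) = Rational(1, 4))
Function('f')(d) = Pow(Add(-8, Pow(d, 2)), 2) (Function('f')(d) = Pow(Add(-8, Mul(d, d)), 2) = Pow(Add(-8, Pow(d, 2)), 2))
Pow(Add(33564, Function('f')(Add(Function('b')(-6), -69))), -1) = Pow(Add(33564, Pow(Add(-8, Pow(Add(Rational(1, 4), -69), 2)), 2)), -1) = Pow(Add(33564, Pow(Add(-8, Pow(Rational(-275, 4), 2)), 2)), -1) = Pow(Add(33564, Pow(Add(-8, Rational(75625, 16)), 2)), -1) = Pow(Add(33564, Pow(Rational(75497, 16), 2)), -1) = Pow(Add(33564, Rational(5699797009, 256)), -1) = Pow(Rational(5708389393, 256), -1) = Rational(256, 5708389393)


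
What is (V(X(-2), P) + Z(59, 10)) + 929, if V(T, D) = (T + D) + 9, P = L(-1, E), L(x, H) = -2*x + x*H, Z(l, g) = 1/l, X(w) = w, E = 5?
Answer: 55048/59 ≈ 933.02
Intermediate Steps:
L(x, H) = -2*x + H*x
P = -3 (P = -(-2 + 5) = -1*3 = -3)
V(T, D) = 9 + D + T (V(T, D) = (D + T) + 9 = 9 + D + T)
(V(X(-2), P) + Z(59, 10)) + 929 = ((9 - 3 - 2) + 1/59) + 929 = (4 + 1/59) + 929 = 237/59 + 929 = 55048/59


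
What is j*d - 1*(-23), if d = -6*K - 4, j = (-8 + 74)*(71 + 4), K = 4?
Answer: -138577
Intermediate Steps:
j = 4950 (j = 66*75 = 4950)
d = -28 (d = -6*4 - 4 = -24 - 4 = -28)
j*d - 1*(-23) = 4950*(-28) - 1*(-23) = -138600 + 23 = -138577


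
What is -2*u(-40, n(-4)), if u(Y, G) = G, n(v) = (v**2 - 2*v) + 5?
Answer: -58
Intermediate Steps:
n(v) = 5 + v**2 - 2*v
-2*u(-40, n(-4)) = -2*(5 + (-4)**2 - 2*(-4)) = -2*(5 + 16 + 8) = -2*29 = -58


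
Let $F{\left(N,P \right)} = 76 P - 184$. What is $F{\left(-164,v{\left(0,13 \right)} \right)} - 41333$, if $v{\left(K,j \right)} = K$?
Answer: $-41517$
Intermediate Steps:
$F{\left(N,P \right)} = -184 + 76 P$
$F{\left(-164,v{\left(0,13 \right)} \right)} - 41333 = \left(-184 + 76 \cdot 0\right) - 41333 = \left(-184 + 0\right) - 41333 = -184 - 41333 = -41517$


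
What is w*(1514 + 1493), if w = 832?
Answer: 2501824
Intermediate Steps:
w*(1514 + 1493) = 832*(1514 + 1493) = 832*3007 = 2501824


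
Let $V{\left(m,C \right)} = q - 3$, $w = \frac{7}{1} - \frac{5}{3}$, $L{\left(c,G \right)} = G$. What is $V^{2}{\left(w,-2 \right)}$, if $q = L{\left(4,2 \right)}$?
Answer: $1$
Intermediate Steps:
$w = \frac{16}{3}$ ($w = 7 \cdot 1 - \frac{5}{3} = 7 - \frac{5}{3} = \frac{16}{3} \approx 5.3333$)
$q = 2$
$V{\left(m,C \right)} = -1$ ($V{\left(m,C \right)} = 2 - 3 = -1$)
$V^{2}{\left(w,-2 \right)} = \left(-1\right)^{2} = 1$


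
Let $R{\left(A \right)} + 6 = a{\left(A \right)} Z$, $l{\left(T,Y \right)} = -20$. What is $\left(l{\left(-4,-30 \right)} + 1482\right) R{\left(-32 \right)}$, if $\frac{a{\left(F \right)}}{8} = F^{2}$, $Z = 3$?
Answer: $35921340$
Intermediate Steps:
$a{\left(F \right)} = 8 F^{2}$
$R{\left(A \right)} = -6 + 24 A^{2}$ ($R{\left(A \right)} = -6 + 8 A^{2} \cdot 3 = -6 + 24 A^{2}$)
$\left(l{\left(-4,-30 \right)} + 1482\right) R{\left(-32 \right)} = \left(-20 + 1482\right) \left(-6 + 24 \left(-32\right)^{2}\right) = 1462 \left(-6 + 24 \cdot 1024\right) = 1462 \left(-6 + 24576\right) = 1462 \cdot 24570 = 35921340$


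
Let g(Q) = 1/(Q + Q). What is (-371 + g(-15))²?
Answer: 123899161/900 ≈ 1.3767e+5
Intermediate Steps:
g(Q) = 1/(2*Q)
(-371 + g(-15))² = (-371 + (½)/(-15))² = (-371 + (½)*(-1/15))² = (-371 - 1/30)² = (-11131/30)² = 123899161/900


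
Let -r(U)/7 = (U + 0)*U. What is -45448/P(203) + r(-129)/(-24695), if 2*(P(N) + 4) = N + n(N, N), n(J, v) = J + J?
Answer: -2174668033/14841695 ≈ -146.52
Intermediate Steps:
n(J, v) = 2*J
P(N) = -4 + 3*N/2 (P(N) = -4 + (N + 2*N)/2 = -4 + (3*N)/2 = -4 + 3*N/2)
r(U) = -7*U² (r(U) = -7*(U + 0)*U = -7*U*U = -7*U²)
-45448/P(203) + r(-129)/(-24695) = -45448/(-4 + (3/2)*203) - 7*(-129)²/(-24695) = -45448/(-4 + 609/2) - 7*16641*(-1/24695) = -45448/601/2 - 116487*(-1/24695) = -45448*2/601 + 116487/24695 = -90896/601 + 116487/24695 = -2174668033/14841695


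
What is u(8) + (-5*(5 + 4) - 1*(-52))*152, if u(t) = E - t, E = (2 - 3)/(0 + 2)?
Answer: 2111/2 ≈ 1055.5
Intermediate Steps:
E = -1/2 ≈ -0.50000
u(t) = -1/2 - t
u(8) + (-5*(5 + 4) - 1*(-52))*152 = (-1/2 - 1*8) + (-5*(5 + 4) - 1*(-52))*152 = (-1/2 - 8) + (-5*9 + 52)*152 = -17/2 + (-45 + 52)*152 = -17/2 + 7*152 = -17/2 + 1064 = 2111/2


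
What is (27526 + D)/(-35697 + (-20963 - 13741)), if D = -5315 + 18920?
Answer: -41131/70401 ≈ -0.58424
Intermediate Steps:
D = 13605
(27526 + D)/(-35697 + (-20963 - 13741)) = (27526 + 13605)/(-35697 + (-20963 - 13741)) = 41131/(-35697 - 34704) = 41131/(-70401) = 41131*(-1/70401) = -41131/70401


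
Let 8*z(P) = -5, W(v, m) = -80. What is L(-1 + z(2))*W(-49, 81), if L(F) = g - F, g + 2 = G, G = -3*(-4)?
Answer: -930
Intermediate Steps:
G = 12
z(P) = -5/8 (z(P) = (1/8)*(-5) = -5/8)
g = 10 (g = -2 + 12 = 10)
L(F) = 10 - F
L(-1 + z(2))*W(-49, 81) = (10 - (-1 - 5/8))*(-80) = (10 - 1*(-13/8))*(-80) = (10 + 13/8)*(-80) = (93/8)*(-80) = -930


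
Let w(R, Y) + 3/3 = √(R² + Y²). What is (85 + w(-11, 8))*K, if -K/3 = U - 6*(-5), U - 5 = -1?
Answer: -8568 - 102*√185 ≈ -9955.3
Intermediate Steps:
U = 4 (U = 5 - 1 = 4)
w(R, Y) = -1 + √(R² + Y²)
K = -102 (K = -3*(4 - 6*(-5)) = -3*(4 + 30) = -3*34 = -102)
(85 + w(-11, 8))*K = (85 + (-1 + √((-11)² + 8²)))*(-102) = (85 + (-1 + √(121 + 64)))*(-102) = (85 + (-1 + √185))*(-102) = (84 + √185)*(-102) = -8568 - 102*√185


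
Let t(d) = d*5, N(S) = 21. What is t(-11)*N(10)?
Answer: -1155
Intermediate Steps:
t(d) = 5*d
t(-11)*N(10) = (5*(-11))*21 = -55*21 = -1155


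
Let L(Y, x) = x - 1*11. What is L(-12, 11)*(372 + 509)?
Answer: 0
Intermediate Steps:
L(Y, x) = -11 + x (L(Y, x) = x - 11 = -11 + x)
L(-12, 11)*(372 + 509) = (-11 + 11)*(372 + 509) = 0*881 = 0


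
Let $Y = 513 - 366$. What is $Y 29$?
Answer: $4263$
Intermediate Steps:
$Y = 147$
$Y 29 = 147 \cdot 29 = 4263$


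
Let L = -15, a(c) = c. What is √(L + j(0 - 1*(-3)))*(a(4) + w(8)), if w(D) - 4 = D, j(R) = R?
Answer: 32*I*√3 ≈ 55.426*I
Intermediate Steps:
w(D) = 4 + D
√(L + j(0 - 1*(-3)))*(a(4) + w(8)) = √(-15 + (0 - 1*(-3)))*(4 + (4 + 8)) = √(-15 + (0 + 3))*(4 + 12) = √(-15 + 3)*16 = √(-12)*16 = (2*I*√3)*16 = 32*I*√3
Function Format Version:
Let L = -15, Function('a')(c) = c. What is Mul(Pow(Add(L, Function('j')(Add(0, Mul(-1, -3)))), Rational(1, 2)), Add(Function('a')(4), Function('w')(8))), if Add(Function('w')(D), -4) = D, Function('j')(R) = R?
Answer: Mul(32, I, Pow(3, Rational(1, 2))) ≈ Mul(55.426, I)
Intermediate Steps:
Function('w')(D) = Add(4, D)
Mul(Pow(Add(L, Function('j')(Add(0, Mul(-1, -3)))), Rational(1, 2)), Add(Function('a')(4), Function('w')(8))) = Mul(Pow(Add(-15, Add(0, Mul(-1, -3))), Rational(1, 2)), Add(4, Add(4, 8))) = Mul(Pow(Add(-15, Add(0, 3)), Rational(1, 2)), Add(4, 12)) = Mul(Pow(Add(-15, 3), Rational(1, 2)), 16) = Mul(Pow(-12, Rational(1, 2)), 16) = Mul(Mul(2, I, Pow(3, Rational(1, 2))), 16) = Mul(32, I, Pow(3, Rational(1, 2)))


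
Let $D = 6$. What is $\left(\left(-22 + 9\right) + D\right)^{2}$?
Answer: $49$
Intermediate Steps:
$\left(\left(-22 + 9\right) + D\right)^{2} = \left(\left(-22 + 9\right) + 6\right)^{2} = \left(-13 + 6\right)^{2} = \left(-7\right)^{2} = 49$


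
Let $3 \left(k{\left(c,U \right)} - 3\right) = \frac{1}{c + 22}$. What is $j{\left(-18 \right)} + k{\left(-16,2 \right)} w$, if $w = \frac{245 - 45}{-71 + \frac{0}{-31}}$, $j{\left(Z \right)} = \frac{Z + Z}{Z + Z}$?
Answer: $- \frac{4861}{639} \approx -7.6072$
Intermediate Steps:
$j{\left(Z \right)} = 1$ ($j{\left(Z \right)} = \frac{2 Z}{2 Z} = 2 Z \frac{1}{2 Z} = 1$)
$k{\left(c,U \right)} = 3 + \frac{1}{3 \left(22 + c\right)}$ ($k{\left(c,U \right)} = 3 + \frac{1}{3 \left(c + 22\right)} = 3 + \frac{1}{3 \left(22 + c\right)}$)
$w = - \frac{200}{71}$ ($w = \frac{200}{-71 + 0 \left(- \frac{1}{31}\right)} = \frac{200}{-71 + 0} = \frac{200}{-71} = 200 \left(- \frac{1}{71}\right) = - \frac{200}{71} \approx -2.8169$)
$j{\left(-18 \right)} + k{\left(-16,2 \right)} w = 1 + \frac{199 + 9 \left(-16\right)}{3 \left(22 - 16\right)} \left(- \frac{200}{71}\right) = 1 + \frac{199 - 144}{3 \cdot 6} \left(- \frac{200}{71}\right) = 1 + \frac{1}{3} \cdot \frac{1}{6} \cdot 55 \left(- \frac{200}{71}\right) = 1 + \frac{55}{18} \left(- \frac{200}{71}\right) = 1 - \frac{5500}{639} = - \frac{4861}{639}$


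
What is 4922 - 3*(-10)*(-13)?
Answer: 4532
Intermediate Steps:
4922 - 3*(-10)*(-13) = 4922 - (-30)*(-13) = 4922 - 1*390 = 4922 - 390 = 4532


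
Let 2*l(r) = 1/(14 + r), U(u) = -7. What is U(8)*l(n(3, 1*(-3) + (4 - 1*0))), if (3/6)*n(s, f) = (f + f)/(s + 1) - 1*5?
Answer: -7/10 ≈ -0.70000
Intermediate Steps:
n(s, f) = -10 + 4*f/(1 + s) (n(s, f) = 2*((f + f)/(s + 1) - 1*5) = 2*((2*f)/(1 + s) - 5) = 2*(2*f/(1 + s) - 5) = 2*(-5 + 2*f/(1 + s)) = -10 + 4*f/(1 + s))
l(r) = 1/(2*(14 + r))
U(8)*l(n(3, 1*(-3) + (4 - 1*0))) = -7/(2*(14 + 2*(-5 - 5*3 + 2*(1*(-3) + (4 - 1*0)))/(1 + 3))) = -7/(2*(14 + 2*(-5 - 15 + 2*(-3 + (4 + 0)))/4)) = -7/(2*(14 + 2*(¼)*(-5 - 15 + 2*(-3 + 4)))) = -7/(2*(14 + 2*(¼)*(-5 - 15 + 2*1))) = -7/(2*(14 + 2*(¼)*(-5 - 15 + 2))) = -7/(2*(14 + 2*(¼)*(-18))) = -7/(2*(14 - 9)) = -7/(2*5) = -7*⅒ = -7/10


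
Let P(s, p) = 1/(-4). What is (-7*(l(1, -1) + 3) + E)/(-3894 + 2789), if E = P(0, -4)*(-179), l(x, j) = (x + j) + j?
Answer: -123/4420 ≈ -0.027828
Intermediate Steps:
l(x, j) = x + 2*j (l(x, j) = (j + x) + j = x + 2*j)
P(s, p) = -¼
E = 179/4 (E = -¼*(-179) = 179/4 ≈ 44.750)
(-7*(l(1, -1) + 3) + E)/(-3894 + 2789) = (-7*((1 + 2*(-1)) + 3) + 179/4)/(-3894 + 2789) = (-7*((1 - 2) + 3) + 179/4)/(-1105) = (-7*(-1 + 3) + 179/4)*(-1/1105) = (-7*2 + 179/4)*(-1/1105) = (-14 + 179/4)*(-1/1105) = (123/4)*(-1/1105) = -123/4420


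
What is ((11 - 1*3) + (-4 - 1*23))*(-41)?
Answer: 779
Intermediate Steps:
((11 - 1*3) + (-4 - 1*23))*(-41) = ((11 - 3) + (-4 - 23))*(-41) = (8 - 27)*(-41) = -19*(-41) = 779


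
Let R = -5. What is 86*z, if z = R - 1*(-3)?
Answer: -172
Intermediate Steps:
z = -2 (z = -5 - 1*(-3) = -5 + 3 = -2)
86*z = 86*(-2) = -172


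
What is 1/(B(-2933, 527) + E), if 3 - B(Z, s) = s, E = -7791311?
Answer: -1/7791835 ≈ -1.2834e-7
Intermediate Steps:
B(Z, s) = 3 - s
1/(B(-2933, 527) + E) = 1/((3 - 1*527) - 7791311) = 1/((3 - 527) - 7791311) = 1/(-524 - 7791311) = 1/(-7791835) = -1/7791835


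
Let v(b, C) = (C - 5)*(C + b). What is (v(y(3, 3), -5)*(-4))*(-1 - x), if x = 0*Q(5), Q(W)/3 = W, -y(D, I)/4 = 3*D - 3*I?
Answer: 200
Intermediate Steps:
y(D, I) = -12*D + 12*I (y(D, I) = -4*(3*D - 3*I) = -4*(-3*I + 3*D) = -12*D + 12*I)
Q(W) = 3*W
v(b, C) = (-5 + C)*(C + b)
x = 0 (x = 0*(3*5) = 0*15 = 0)
(v(y(3, 3), -5)*(-4))*(-1 - x) = (((-5)² - 5*(-5) - 5*(-12*3 + 12*3) - 5*(-12*3 + 12*3))*(-4))*(-1 - 1*0) = ((25 + 25 - 5*(-36 + 36) - 5*(-36 + 36))*(-4))*(-1 + 0) = ((25 + 25 - 5*0 - 5*0)*(-4))*(-1) = ((25 + 25 + 0 + 0)*(-4))*(-1) = (50*(-4))*(-1) = -200*(-1) = 200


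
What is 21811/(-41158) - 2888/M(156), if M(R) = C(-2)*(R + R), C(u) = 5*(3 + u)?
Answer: -1470091/617370 ≈ -2.3812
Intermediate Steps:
C(u) = 15 + 5*u
M(R) = 10*R (M(R) = (15 + 5*(-2))*(R + R) = (15 - 10)*(2*R) = 5*(2*R) = 10*R)
21811/(-41158) - 2888/M(156) = 21811/(-41158) - 2888/(10*156) = 21811*(-1/41158) - 2888/1560 = -21811/41158 - 2888*1/1560 = -21811/41158 - 361/195 = -1470091/617370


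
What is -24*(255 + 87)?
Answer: -8208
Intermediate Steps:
-24*(255 + 87) = -24*342 = -8208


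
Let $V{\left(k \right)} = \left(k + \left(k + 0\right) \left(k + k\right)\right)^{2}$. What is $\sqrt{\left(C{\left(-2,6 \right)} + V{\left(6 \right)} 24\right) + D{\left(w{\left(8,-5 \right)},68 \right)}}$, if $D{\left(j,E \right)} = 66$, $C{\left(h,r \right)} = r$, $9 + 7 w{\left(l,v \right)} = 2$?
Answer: $6 \sqrt{4058} \approx 382.21$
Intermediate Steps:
$w{\left(l,v \right)} = -1$ ($w{\left(l,v \right)} = - \frac{9}{7} + \frac{1}{7} \cdot 2 = - \frac{9}{7} + \frac{2}{7} = -1$)
$V{\left(k \right)} = \left(k + 2 k^{2}\right)^{2}$ ($V{\left(k \right)} = \left(k + k 2 k\right)^{2} = \left(k + 2 k^{2}\right)^{2}$)
$\sqrt{\left(C{\left(-2,6 \right)} + V{\left(6 \right)} 24\right) + D{\left(w{\left(8,-5 \right)},68 \right)}} = \sqrt{\left(6 + 6^{2} \left(1 + 2 \cdot 6\right)^{2} \cdot 24\right) + 66} = \sqrt{\left(6 + 36 \left(1 + 12\right)^{2} \cdot 24\right) + 66} = \sqrt{\left(6 + 36 \cdot 13^{2} \cdot 24\right) + 66} = \sqrt{\left(6 + 36 \cdot 169 \cdot 24\right) + 66} = \sqrt{\left(6 + 6084 \cdot 24\right) + 66} = \sqrt{\left(6 + 146016\right) + 66} = \sqrt{146022 + 66} = \sqrt{146088} = 6 \sqrt{4058}$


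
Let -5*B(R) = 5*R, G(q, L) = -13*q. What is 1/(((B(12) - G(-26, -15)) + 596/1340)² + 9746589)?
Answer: 112225/1107523594726 ≈ 1.0133e-7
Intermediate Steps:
B(R) = -R
1/(((B(12) - G(-26, -15)) + 596/1340)² + 9746589) = 1/(((-1*12 - (-13)*(-26)) + 596/1340)² + 9746589) = 1/(((-12 - 1*338) + 596*(1/1340))² + 9746589) = 1/(((-12 - 338) + 149/335)² + 9746589) = 1/((-350 + 149/335)² + 9746589) = 1/((-117101/335)² + 9746589) = 1/(13712644201/112225 + 9746589) = 1/(1107523594726/112225) = 112225/1107523594726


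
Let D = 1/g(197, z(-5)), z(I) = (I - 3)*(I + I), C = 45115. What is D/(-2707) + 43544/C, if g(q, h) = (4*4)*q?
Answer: 371537567301/384942113360 ≈ 0.96518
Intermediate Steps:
z(I) = 2*I*(-3 + I) (z(I) = (-3 + I)*(2*I) = 2*I*(-3 + I))
g(q, h) = 16*q
D = 1/3152 (D = 1/(16*197) = 1/3152 ≈ 0.00031726)
D/(-2707) + 43544/C = (1/3152)/(-2707) + 43544/45115 = (1/3152)*(-1/2707) + 43544*(1/45115) = -1/8532464 + 43544/45115 = 371537567301/384942113360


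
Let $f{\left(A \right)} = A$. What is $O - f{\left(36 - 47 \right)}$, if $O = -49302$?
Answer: $-49291$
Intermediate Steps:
$O - f{\left(36 - 47 \right)} = -49302 - \left(36 - 47\right) = -49302 - -11 = -49302 + 11 = -49291$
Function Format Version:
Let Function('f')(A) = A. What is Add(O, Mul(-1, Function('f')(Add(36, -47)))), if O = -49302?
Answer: -49291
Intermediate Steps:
Add(O, Mul(-1, Function('f')(Add(36, -47)))) = Add(-49302, Mul(-1, Add(36, -47))) = Add(-49302, Mul(-1, -11)) = Add(-49302, 11) = -49291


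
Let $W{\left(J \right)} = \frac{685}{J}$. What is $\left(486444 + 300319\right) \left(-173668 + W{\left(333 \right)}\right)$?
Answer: $- \frac{45499101443117}{333} \approx -1.3663 \cdot 10^{11}$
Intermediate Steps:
$\left(486444 + 300319\right) \left(-173668 + W{\left(333 \right)}\right) = \left(486444 + 300319\right) \left(-173668 + \frac{685}{333}\right) = 786763 \left(-173668 + 685 \cdot \frac{1}{333}\right) = 786763 \left(-173668 + \frac{685}{333}\right) = 786763 \left(- \frac{57830759}{333}\right) = - \frac{45499101443117}{333}$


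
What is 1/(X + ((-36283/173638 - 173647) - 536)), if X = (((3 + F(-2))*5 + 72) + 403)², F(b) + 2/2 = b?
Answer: 173638/8932249713 ≈ 1.9439e-5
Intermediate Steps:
F(b) = -1 + b
X = 225625 (X = (((3 + (-1 - 2))*5 + 72) + 403)² = (((3 - 3)*5 + 72) + 403)² = ((0*5 + 72) + 403)² = ((0 + 72) + 403)² = (72 + 403)² = 475² = 225625)
1/(X + ((-36283/173638 - 173647) - 536)) = 1/(225625 + ((-36283/173638 - 173647) - 536)) = 1/(225625 + (-30151754069/173638 - 536)) = 1/(225625 - 30244824037/173638) = 1/(8932249713/173638) = 173638/8932249713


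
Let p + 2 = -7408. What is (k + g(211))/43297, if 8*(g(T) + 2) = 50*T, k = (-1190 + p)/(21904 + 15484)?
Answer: 49222049/1618788236 ≈ 0.030407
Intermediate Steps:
p = -7410 (p = -2 - 7408 = -7410)
k = -2150/9347 (k = (-1190 - 7410)/(21904 + 15484) = -8600/37388 = -8600*1/37388 = -2150/9347 ≈ -0.23002)
g(T) = -2 + 25*T/4 (g(T) = -2 + (50*T)/8 = -2 + 25*T/4)
(k + g(211))/43297 = (-2150/9347 + (-2 + (25/4)*211))/43297 = (-2150/9347 + (-2 + 5275/4))*(1/43297) = (-2150/9347 + 5267/4)*(1/43297) = (49222049/37388)*(1/43297) = 49222049/1618788236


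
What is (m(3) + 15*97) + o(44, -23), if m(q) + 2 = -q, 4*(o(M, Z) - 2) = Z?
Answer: 5785/4 ≈ 1446.3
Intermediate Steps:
o(M, Z) = 2 + Z/4
m(q) = -2 - q
(m(3) + 15*97) + o(44, -23) = ((-2 - 1*3) + 15*97) + (2 + (1/4)*(-23)) = ((-2 - 3) + 1455) + (2 - 23/4) = (-5 + 1455) - 15/4 = 1450 - 15/4 = 5785/4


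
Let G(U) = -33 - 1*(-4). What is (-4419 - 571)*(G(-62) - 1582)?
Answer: 8038890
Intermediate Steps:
G(U) = -29 (G(U) = -33 + 4 = -29)
(-4419 - 571)*(G(-62) - 1582) = (-4419 - 571)*(-29 - 1582) = -4990*(-1611) = 8038890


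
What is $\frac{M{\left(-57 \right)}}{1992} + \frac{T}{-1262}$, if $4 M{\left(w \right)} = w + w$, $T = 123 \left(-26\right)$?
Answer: $\frac{2111483}{837968} \approx 2.5198$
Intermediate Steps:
$T = -3198$
$M{\left(w \right)} = \frac{w}{2}$ ($M{\left(w \right)} = \frac{w + w}{4} = \frac{2 w}{4} = \frac{w}{2}$)
$\frac{M{\left(-57 \right)}}{1992} + \frac{T}{-1262} = \frac{\frac{1}{2} \left(-57\right)}{1992} - \frac{3198}{-1262} = \left(- \frac{57}{2}\right) \frac{1}{1992} - - \frac{1599}{631} = - \frac{19}{1328} + \frac{1599}{631} = \frac{2111483}{837968}$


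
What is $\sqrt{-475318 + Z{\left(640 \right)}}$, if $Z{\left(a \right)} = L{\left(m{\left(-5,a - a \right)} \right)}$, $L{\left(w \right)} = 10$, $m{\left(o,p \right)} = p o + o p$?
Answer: $54 i \sqrt{163} \approx 689.43 i$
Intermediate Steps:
$m{\left(o,p \right)} = 2 o p$ ($m{\left(o,p \right)} = o p + o p = 2 o p$)
$Z{\left(a \right)} = 10$
$\sqrt{-475318 + Z{\left(640 \right)}} = \sqrt{-475318 + 10} = \sqrt{-475308} = 54 i \sqrt{163}$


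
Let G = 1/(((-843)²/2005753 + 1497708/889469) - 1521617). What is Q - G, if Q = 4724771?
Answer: 12826075763535748803040801/2714644956027279364 ≈ 4.7248e+6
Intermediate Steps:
G = -1784055115157/2714644956027279364 (G = 1/((710649*(1/2005753) + 1497708*(1/889469)) - 1521617) = 1/((710649/2005753 + 1497708/889469) - 1521617) = 1/(3636132569505/1784055115157 - 1521617) = 1/(-2714644956027279364/1784055115157) = -1784055115157/2714644956027279364 ≈ -6.5720e-7)
Q - G = 4724771 - 1*(-1784055115157/2714644956027279364) = 4724771 + 1784055115157/2714644956027279364 = 12826075763535748803040801/2714644956027279364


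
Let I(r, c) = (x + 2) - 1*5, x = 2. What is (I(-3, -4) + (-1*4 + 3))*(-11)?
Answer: 22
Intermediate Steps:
I(r, c) = -1 (I(r, c) = (2 + 2) - 1*5 = 4 - 5 = -1)
(I(-3, -4) + (-1*4 + 3))*(-11) = (-1 + (-1*4 + 3))*(-11) = (-1 + (-4 + 3))*(-11) = (-1 - 1)*(-11) = -2*(-11) = 22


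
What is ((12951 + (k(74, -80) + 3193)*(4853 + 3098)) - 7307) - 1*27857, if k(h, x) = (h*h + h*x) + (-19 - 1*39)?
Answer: 21373928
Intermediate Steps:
k(h, x) = -58 + h² + h*x (k(h, x) = (h² + h*x) + (-19 - 39) = (h² + h*x) - 58 = -58 + h² + h*x)
((12951 + (k(74, -80) + 3193)*(4853 + 3098)) - 7307) - 1*27857 = ((12951 + ((-58 + 74² + 74*(-80)) + 3193)*(4853 + 3098)) - 7307) - 1*27857 = ((12951 + ((-58 + 5476 - 5920) + 3193)*7951) - 7307) - 27857 = ((12951 + (-502 + 3193)*7951) - 7307) - 27857 = ((12951 + 2691*7951) - 7307) - 27857 = ((12951 + 21396141) - 7307) - 27857 = (21409092 - 7307) - 27857 = 21401785 - 27857 = 21373928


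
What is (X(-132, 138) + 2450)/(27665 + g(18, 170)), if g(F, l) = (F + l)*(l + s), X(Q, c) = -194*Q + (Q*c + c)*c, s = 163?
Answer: -2466706/90269 ≈ -27.326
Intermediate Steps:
X(Q, c) = -194*Q + c*(c + Q*c) (X(Q, c) = -194*Q + (c + Q*c)*c = -194*Q + c*(c + Q*c))
g(F, l) = (163 + l)*(F + l) (g(F, l) = (F + l)*(l + 163) = (F + l)*(163 + l) = (163 + l)*(F + l))
(X(-132, 138) + 2450)/(27665 + g(18, 170)) = ((138² - 194*(-132) - 132*138²) + 2450)/(27665 + (170² + 163*18 + 163*170 + 18*170)) = ((19044 + 25608 - 132*19044) + 2450)/(27665 + (28900 + 2934 + 27710 + 3060)) = ((19044 + 25608 - 2513808) + 2450)/(27665 + 62604) = (-2469156 + 2450)/90269 = -2466706*1/90269 = -2466706/90269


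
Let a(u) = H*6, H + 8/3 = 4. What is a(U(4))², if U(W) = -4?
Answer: 64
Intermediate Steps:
H = 4/3 (H = -8/3 + 4 = 4/3 ≈ 1.3333)
a(u) = 8 (a(u) = (4/3)*6 = 8)
a(U(4))² = 8² = 64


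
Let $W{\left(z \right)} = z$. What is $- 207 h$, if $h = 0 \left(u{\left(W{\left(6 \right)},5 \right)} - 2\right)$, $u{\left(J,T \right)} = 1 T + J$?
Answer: $0$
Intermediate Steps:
$u{\left(J,T \right)} = J + T$ ($u{\left(J,T \right)} = T + J = J + T$)
$h = 0$ ($h = 0 \left(\left(6 + 5\right) - 2\right) = 0 \left(11 - 2\right) = 0 \cdot 9 = 0$)
$- 207 h = \left(-207\right) 0 = 0$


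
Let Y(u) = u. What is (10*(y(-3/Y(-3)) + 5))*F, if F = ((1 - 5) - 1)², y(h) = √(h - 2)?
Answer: 1250 + 250*I ≈ 1250.0 + 250.0*I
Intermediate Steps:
y(h) = √(-2 + h)
F = 25 (F = (-4 - 1)² = (-5)² = 25)
(10*(y(-3/Y(-3)) + 5))*F = (10*(√(-2 - 3/(-3)) + 5))*25 = (10*(√(-2 - 3*(-⅓)) + 5))*25 = (10*(√(-2 + 1) + 5))*25 = (10*(√(-1) + 5))*25 = (10*(I + 5))*25 = (10*(5 + I))*25 = (50 + 10*I)*25 = 1250 + 250*I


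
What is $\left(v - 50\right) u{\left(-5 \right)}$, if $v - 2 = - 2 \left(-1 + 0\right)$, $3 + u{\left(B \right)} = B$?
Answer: $368$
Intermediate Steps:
$u{\left(B \right)} = -3 + B$
$v = 4$ ($v = 2 - 2 \left(-1 + 0\right) = 2 - -2 = 2 + 2 = 4$)
$\left(v - 50\right) u{\left(-5 \right)} = \left(4 - 50\right) \left(-3 - 5\right) = \left(-46\right) \left(-8\right) = 368$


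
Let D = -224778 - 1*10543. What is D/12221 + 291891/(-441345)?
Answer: -35808315552/1797892415 ≈ -19.917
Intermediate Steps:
D = -235321 (D = -224778 - 10543 = -235321)
D/12221 + 291891/(-441345) = -235321/12221 + 291891/(-441345) = -235321*1/12221 + 291891*(-1/441345) = -235321/12221 - 97297/147115 = -35808315552/1797892415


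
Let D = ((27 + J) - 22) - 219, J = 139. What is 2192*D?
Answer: -164400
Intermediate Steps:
D = -75 (D = ((27 + 139) - 22) - 219 = (166 - 22) - 219 = 144 - 219 = -75)
2192*D = 2192*(-75) = -164400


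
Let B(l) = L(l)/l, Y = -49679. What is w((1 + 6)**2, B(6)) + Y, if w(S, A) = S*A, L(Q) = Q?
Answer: -49630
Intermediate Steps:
B(l) = 1 (B(l) = l/l = 1)
w(S, A) = A*S
w((1 + 6)**2, B(6)) + Y = 1*(1 + 6)**2 - 49679 = 1*7**2 - 49679 = 1*49 - 49679 = 49 - 49679 = -49630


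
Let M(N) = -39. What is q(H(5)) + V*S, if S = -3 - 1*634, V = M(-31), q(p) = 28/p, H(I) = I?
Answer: 124243/5 ≈ 24849.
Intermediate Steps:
V = -39
S = -637 (S = -3 - 634 = -637)
q(H(5)) + V*S = 28/5 - 39*(-637) = 28*(⅕) + 24843 = 28/5 + 24843 = 124243/5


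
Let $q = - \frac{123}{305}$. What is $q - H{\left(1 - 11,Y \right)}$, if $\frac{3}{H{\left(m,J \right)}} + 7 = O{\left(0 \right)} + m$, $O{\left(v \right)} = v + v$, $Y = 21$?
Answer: $- \frac{1176}{5185} \approx -0.22681$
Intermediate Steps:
$O{\left(v \right)} = 2 v$
$q = - \frac{123}{305}$ ($q = \left(-123\right) \frac{1}{305} = - \frac{123}{305} \approx -0.40328$)
$H{\left(m,J \right)} = \frac{3}{-7 + m}$ ($H{\left(m,J \right)} = \frac{3}{-7 + \left(2 \cdot 0 + m\right)} = \frac{3}{-7 + \left(0 + m\right)} = \frac{3}{-7 + m}$)
$q - H{\left(1 - 11,Y \right)} = - \frac{123}{305} - \frac{3}{-7 + \left(1 - 11\right)} = - \frac{123}{305} - \frac{3}{-7 - 10} = - \frac{123}{305} - \frac{3}{-17} = - \frac{123}{305} - 3 \left(- \frac{1}{17}\right) = - \frac{123}{305} - - \frac{3}{17} = - \frac{123}{305} + \frac{3}{17} = - \frac{1176}{5185}$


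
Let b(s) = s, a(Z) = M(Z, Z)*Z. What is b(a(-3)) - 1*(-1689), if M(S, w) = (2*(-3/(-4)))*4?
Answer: 1671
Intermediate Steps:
M(S, w) = 6 (M(S, w) = (2*(-3*(-¼)))*4 = (2*(¾))*4 = (3/2)*4 = 6)
a(Z) = 6*Z
b(a(-3)) - 1*(-1689) = 6*(-3) - 1*(-1689) = -18 + 1689 = 1671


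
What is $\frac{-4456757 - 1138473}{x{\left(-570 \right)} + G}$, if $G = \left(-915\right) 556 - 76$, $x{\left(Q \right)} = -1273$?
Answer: $\frac{5595230}{510089} \approx 10.969$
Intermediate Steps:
$G = -508816$ ($G = -508740 - 76 = -508816$)
$\frac{-4456757 - 1138473}{x{\left(-570 \right)} + G} = \frac{-4456757 - 1138473}{-1273 - 508816} = - \frac{5595230}{-510089} = \left(-5595230\right) \left(- \frac{1}{510089}\right) = \frac{5595230}{510089}$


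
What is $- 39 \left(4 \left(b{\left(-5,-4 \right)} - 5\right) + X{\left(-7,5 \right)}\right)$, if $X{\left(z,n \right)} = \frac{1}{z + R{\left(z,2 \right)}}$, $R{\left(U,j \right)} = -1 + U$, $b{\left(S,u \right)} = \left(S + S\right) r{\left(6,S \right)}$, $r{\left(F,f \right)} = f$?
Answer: $- \frac{35087}{5} \approx -7017.4$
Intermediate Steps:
$b{\left(S,u \right)} = 2 S^{2}$ ($b{\left(S,u \right)} = \left(S + S\right) S = 2 S S = 2 S^{2}$)
$X{\left(z,n \right)} = \frac{1}{-1 + 2 z}$ ($X{\left(z,n \right)} = \frac{1}{z + \left(-1 + z\right)} = \frac{1}{-1 + 2 z}$)
$- 39 \left(4 \left(b{\left(-5,-4 \right)} - 5\right) + X{\left(-7,5 \right)}\right) = - 39 \left(4 \left(2 \left(-5\right)^{2} - 5\right) + \frac{1}{-1 + 2 \left(-7\right)}\right) = - 39 \left(4 \left(2 \cdot 25 - 5\right) + \frac{1}{-1 - 14}\right) = - 39 \left(4 \left(50 - 5\right) + \frac{1}{-15}\right) = - 39 \left(4 \cdot 45 - \frac{1}{15}\right) = - 39 \left(180 - \frac{1}{15}\right) = \left(-39\right) \frac{2699}{15} = - \frac{35087}{5}$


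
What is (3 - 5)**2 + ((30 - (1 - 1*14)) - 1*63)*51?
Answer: -1016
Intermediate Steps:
(3 - 5)**2 + ((30 - (1 - 1*14)) - 1*63)*51 = (-2)**2 + ((30 - (1 - 14)) - 63)*51 = 4 + ((30 - 1*(-13)) - 63)*51 = 4 + ((30 + 13) - 63)*51 = 4 + (43 - 63)*51 = 4 - 20*51 = 4 - 1020 = -1016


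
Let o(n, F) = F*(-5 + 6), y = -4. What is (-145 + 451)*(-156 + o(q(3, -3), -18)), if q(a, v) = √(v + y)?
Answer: -53244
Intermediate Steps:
q(a, v) = √(-4 + v) (q(a, v) = √(v - 4) = √(-4 + v))
o(n, F) = F (o(n, F) = F*1 = F)
(-145 + 451)*(-156 + o(q(3, -3), -18)) = (-145 + 451)*(-156 - 18) = 306*(-174) = -53244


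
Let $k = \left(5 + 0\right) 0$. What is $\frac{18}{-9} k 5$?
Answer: $0$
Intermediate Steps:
$k = 0$ ($k = 5 \cdot 0 = 0$)
$\frac{18}{-9} k 5 = \frac{18}{-9} \cdot 0 \cdot 5 = 18 \left(- \frac{1}{9}\right) 0 \cdot 5 = \left(-2\right) 0 \cdot 5 = 0 \cdot 5 = 0$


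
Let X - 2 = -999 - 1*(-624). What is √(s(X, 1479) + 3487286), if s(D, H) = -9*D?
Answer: √3490643 ≈ 1868.3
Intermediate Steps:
X = -373 (X = 2 + (-999 - 1*(-624)) = 2 + (-999 + 624) = 2 - 375 = -373)
√(s(X, 1479) + 3487286) = √(-9*(-373) + 3487286) = √(3357 + 3487286) = √3490643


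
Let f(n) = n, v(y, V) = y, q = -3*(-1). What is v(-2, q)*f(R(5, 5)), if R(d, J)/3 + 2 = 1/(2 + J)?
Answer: 78/7 ≈ 11.143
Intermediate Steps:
R(d, J) = -6 + 3/(2 + J)
q = 3
v(-2, q)*f(R(5, 5)) = -6*(-3 - 2*5)/(2 + 5) = -6*(-3 - 10)/7 = -6*(-13)/7 = -2*(-39/7) = 78/7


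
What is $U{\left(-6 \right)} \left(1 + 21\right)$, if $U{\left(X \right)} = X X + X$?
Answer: $660$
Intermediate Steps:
$U{\left(X \right)} = X + X^{2}$ ($U{\left(X \right)} = X^{2} + X = X + X^{2}$)
$U{\left(-6 \right)} \left(1 + 21\right) = - 6 \left(1 - 6\right) \left(1 + 21\right) = \left(-6\right) \left(-5\right) 22 = 30 \cdot 22 = 660$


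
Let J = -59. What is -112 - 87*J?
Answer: 5021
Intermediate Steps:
-112 - 87*J = -112 - 87*(-59) = -112 + 5133 = 5021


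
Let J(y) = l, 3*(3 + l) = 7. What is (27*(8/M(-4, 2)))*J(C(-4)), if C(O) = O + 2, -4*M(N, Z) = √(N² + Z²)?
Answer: 288*√5/5 ≈ 128.80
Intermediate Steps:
l = -⅔ (l = -3 + (⅓)*7 = -3 + 7/3 = -⅔ ≈ -0.66667)
M(N, Z) = -√(N² + Z²)/4
C(O) = 2 + O
J(y) = -⅔
(27*(8/M(-4, 2)))*J(C(-4)) = (27*(8/((-√((-4)² + 2²)/4))))*(-⅔) = (27*(8/((-√(16 + 4)/4))))*(-⅔) = (27*(8/((-√5/2))))*(-⅔) = (27*(8*(-2*√5/5)))*(-⅔) = (27*(-16*√5/5))*(-⅔) = -432*√5/5*(-⅔) = 288*√5/5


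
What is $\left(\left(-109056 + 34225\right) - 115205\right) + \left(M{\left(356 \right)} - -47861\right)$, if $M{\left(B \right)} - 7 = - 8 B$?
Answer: $-145016$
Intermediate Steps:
$M{\left(B \right)} = 7 - 8 B$
$\left(\left(-109056 + 34225\right) - 115205\right) + \left(M{\left(356 \right)} - -47861\right) = \left(\left(-109056 + 34225\right) - 115205\right) + \left(\left(7 - 2848\right) - -47861\right) = \left(-74831 - 115205\right) + \left(\left(7 - 2848\right) + 47861\right) = -190036 + \left(-2841 + 47861\right) = -190036 + 45020 = -145016$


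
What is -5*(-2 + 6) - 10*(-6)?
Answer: 40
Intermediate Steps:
-5*(-2 + 6) - 10*(-6) = -5*4 + 60 = -20 + 60 = 40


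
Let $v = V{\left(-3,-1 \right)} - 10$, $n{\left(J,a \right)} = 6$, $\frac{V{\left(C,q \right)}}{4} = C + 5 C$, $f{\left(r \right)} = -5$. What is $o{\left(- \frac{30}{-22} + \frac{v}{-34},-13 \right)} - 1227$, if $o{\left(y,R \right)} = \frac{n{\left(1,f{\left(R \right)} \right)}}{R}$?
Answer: $- \frac{15957}{13} \approx -1227.5$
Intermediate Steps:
$V{\left(C,q \right)} = 24 C$ ($V{\left(C,q \right)} = 4 \left(C + 5 C\right) = 4 \cdot 6 C = 24 C$)
$v = -82$ ($v = 24 \left(-3\right) - 10 = -72 - 10 = -82$)
$o{\left(y,R \right)} = \frac{6}{R}$
$o{\left(- \frac{30}{-22} + \frac{v}{-34},-13 \right)} - 1227 = \frac{6}{-13} - 1227 = 6 \left(- \frac{1}{13}\right) - 1227 = - \frac{6}{13} - 1227 = - \frac{15957}{13}$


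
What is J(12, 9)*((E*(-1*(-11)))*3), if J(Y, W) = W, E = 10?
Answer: 2970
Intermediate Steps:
J(12, 9)*((E*(-1*(-11)))*3) = 9*((10*(-1*(-11)))*3) = 9*((10*11)*3) = 9*(110*3) = 9*330 = 2970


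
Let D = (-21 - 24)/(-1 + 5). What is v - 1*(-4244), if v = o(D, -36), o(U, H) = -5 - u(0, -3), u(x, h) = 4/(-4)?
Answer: 4240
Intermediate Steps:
D = -45/4 ≈ -11.250
u(x, h) = -1 (u(x, h) = 4*(-1/4) = -1)
o(U, H) = -4 (o(U, H) = -5 - 1*(-1) = -5 + 1 = -4)
v = -4
v - 1*(-4244) = -4 - 1*(-4244) = -4 + 4244 = 4240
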